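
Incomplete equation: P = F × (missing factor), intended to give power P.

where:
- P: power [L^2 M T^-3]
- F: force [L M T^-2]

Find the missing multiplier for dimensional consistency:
v (velocity), dimensions [L T^-1]

P has dimensions [L^2 M T^-3] and F has dimensions [L M T^-2].
The missing factor must have dimensions [L^2 M T^-3] / [L M T^-2] = [L T^-1], i.e. velocity (v).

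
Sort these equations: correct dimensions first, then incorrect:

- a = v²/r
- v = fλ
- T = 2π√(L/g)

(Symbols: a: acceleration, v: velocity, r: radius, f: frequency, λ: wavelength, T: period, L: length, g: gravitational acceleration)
Dimensionally correct: a = v²/r, v = fλ, T = 2π√(L/g)
Dimensionally incorrect: none
Ordered (correct first, then incorrect): a = v²/r, v = fλ, T = 2π√(L/g)

- a = v²/r: LHS [L T^-2], RHS [L T^-2] → correct ✓
- v = fλ: LHS [L T^-1], RHS [L T^-1] → correct ✓
- T = 2π√(L/g): LHS [T], RHS [T] → correct ✓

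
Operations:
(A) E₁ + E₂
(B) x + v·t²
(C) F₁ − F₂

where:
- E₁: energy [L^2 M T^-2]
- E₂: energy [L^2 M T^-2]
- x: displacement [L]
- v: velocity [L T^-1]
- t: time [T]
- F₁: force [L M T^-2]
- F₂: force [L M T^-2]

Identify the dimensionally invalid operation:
(B) x + v·t²

(A) E₁ + E₂: E₁ [L^2 M T^-2] and E₂ [L^2 M T^-2] — same dimensions ✓
(B) x + v·t²: x [L] and v·t² [L T] — different dimensions cannot be added/subtracted ✗
(C) F₁ − F₂: F₁ [L M T^-2] and F₂ [L M T^-2] — same dimensions ✓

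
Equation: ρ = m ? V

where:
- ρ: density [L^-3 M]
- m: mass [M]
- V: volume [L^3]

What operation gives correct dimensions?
division (÷): ρ = m ÷ V

ρ [L^-3 M]; m [M]; V [L^3].
m × V → [L^3 M] ✗
m ÷ V → [L^-3 M] ✓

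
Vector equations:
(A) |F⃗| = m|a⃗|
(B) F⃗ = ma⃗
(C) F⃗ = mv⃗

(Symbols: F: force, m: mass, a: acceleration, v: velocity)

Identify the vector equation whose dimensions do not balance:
(C) F⃗ = mv⃗

(A) |F⃗| = m|a⃗|: LHS [L M T^-2], RHS [L M T^-2] ✓ — magnitudes of vectors are scalars
(B) F⃗ = ma⃗: LHS [L M T^-2], RHS [L M T^-2] ✓ — Force and acceleration are vectors, mass is a scalar
(C) F⃗ = mv⃗: LHS [L M T^-2], RHS [L M T^-1] ✗ — mass times velocity is momentum, not force; should be ma⃗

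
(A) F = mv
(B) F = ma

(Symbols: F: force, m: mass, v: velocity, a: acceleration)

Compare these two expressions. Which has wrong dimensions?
(A)

(A) F = mv: LHS [L M T^-2], RHS [L M T^-1] ✗
(B) F = ma: LHS [L M T^-2], RHS [L M T^-2] ✓

Expression (A) F = mv is dimensionally incorrect.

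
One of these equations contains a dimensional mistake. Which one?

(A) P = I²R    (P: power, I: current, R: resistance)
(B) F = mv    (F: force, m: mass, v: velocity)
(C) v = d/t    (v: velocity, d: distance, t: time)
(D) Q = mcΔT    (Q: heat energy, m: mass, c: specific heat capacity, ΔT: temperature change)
(B) F = mv

The equation (B) F = mv is dimensionally incorrect.

LHS (F): [L M T^-2]
RHS (mv): [L M T^-1] ✗

The dimensions do not match. The other three equations balance.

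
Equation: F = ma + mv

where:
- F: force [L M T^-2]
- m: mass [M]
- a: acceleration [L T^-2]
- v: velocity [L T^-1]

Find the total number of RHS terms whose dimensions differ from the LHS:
1

LHS F: [L M T^-2]
- ma: [L M T^-2] ✓
- mv: [L M T^-1] ✗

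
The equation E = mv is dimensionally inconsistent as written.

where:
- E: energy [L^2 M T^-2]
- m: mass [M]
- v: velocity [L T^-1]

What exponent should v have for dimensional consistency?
The exponent of v should be 2: E = mv^2

The LHS E has dimensions [L^2 M T^-2]; v has dimensions [L T^-1].
As written, the RHS mv (exponent 1 on v) has dimensions [L M T^-1], which does not match.
With exponent 2, the RHS mv^2 has dimensions [L^2 M T^-2], matching the LHS.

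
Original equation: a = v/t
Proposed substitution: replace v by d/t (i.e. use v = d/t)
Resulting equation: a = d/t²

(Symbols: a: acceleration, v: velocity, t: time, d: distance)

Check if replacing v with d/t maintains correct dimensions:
Yes

[v] = [L T^-1] and [d/t] = [L T^-1]. These match, so the substitution replaces a quantity by one of the same dimensions and the result a = d/t² has LHS [L T^-2] vs RHS [L T^-2] — still consistent.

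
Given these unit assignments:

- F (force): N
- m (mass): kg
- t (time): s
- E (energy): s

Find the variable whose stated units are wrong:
E

The variable E (energy) should have units J, not s.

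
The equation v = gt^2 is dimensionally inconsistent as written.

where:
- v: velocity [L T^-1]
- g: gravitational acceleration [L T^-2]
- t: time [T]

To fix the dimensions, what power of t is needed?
The exponent of t should be 1: v = gt

The LHS v has dimensions [L T^-1]; t has dimensions [T].
As written, the RHS gt^2 (exponent 2 on t) has dimensions [L], which does not match.
With exponent 1, the RHS gt has dimensions [L T^-1], matching the LHS.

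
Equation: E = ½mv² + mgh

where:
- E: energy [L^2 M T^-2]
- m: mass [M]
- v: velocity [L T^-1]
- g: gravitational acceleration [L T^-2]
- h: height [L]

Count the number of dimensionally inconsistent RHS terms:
0

LHS E: [L^2 M T^-2]
- ½mv²: [L^2 M T^-2] ✓
- mgh: [L^2 M T^-2] ✓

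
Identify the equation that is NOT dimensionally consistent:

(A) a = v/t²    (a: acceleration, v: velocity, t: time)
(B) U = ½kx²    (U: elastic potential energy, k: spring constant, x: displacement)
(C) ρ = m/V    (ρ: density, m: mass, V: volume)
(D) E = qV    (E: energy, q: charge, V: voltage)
(A) a = v/t²

The equation (A) a = v/t² is dimensionally incorrect.

LHS (a): [L T^-2]
RHS (v/t²): [L T^-3] ✗

The dimensions do not match. The other three equations balance.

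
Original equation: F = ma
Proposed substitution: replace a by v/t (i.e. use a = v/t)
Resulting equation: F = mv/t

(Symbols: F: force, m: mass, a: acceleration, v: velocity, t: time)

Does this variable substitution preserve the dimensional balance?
Yes

[a] = [L T^-2] and [v/t] = [L T^-2]. These match, so the substitution replaces a quantity by one of the same dimensions and the result F = mv/t has LHS [L M T^-2] vs RHS [L M T^-2] — still consistent.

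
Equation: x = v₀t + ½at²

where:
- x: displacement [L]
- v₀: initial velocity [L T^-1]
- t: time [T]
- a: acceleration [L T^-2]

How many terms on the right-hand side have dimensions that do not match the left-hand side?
0

LHS x: [L]
- v₀t: [L] ✓
- ½at²: [L] ✓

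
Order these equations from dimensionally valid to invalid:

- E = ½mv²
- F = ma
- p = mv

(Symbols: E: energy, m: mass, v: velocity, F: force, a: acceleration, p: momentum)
Dimensionally correct: E = ½mv², F = ma, p = mv
Dimensionally incorrect: none
Ordered (correct first, then incorrect): E = ½mv², F = ma, p = mv

- E = ½mv²: LHS [L^2 M T^-2], RHS [L^2 M T^-2] → correct ✓
- F = ma: LHS [L M T^-2], RHS [L M T^-2] → correct ✓
- p = mv: LHS [L M T^-1], RHS [L M T^-1] → correct ✓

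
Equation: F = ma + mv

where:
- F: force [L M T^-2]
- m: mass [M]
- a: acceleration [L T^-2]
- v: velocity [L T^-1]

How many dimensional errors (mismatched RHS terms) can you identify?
1

LHS F: [L M T^-2]
- ma: [L M T^-2] ✓
- mv: [L M T^-1] ✗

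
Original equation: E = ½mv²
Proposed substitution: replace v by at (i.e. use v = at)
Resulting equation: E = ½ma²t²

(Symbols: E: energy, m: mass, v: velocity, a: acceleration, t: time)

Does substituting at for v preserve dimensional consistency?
Yes

[v] = [L T^-1] and [at] = [L T^-1]. These match, so the substitution replaces a quantity by one of the same dimensions and the result E = ½ma²t² has LHS [L^2 M T^-2] vs RHS [L^2 M T^-2] — still consistent.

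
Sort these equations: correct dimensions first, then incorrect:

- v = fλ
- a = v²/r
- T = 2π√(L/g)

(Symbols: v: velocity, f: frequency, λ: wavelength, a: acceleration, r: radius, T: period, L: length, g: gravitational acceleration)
Dimensionally correct: v = fλ, a = v²/r, T = 2π√(L/g)
Dimensionally incorrect: none
Ordered (correct first, then incorrect): v = fλ, a = v²/r, T = 2π√(L/g)

- v = fλ: LHS [L T^-1], RHS [L T^-1] → correct ✓
- a = v²/r: LHS [L T^-2], RHS [L T^-2] → correct ✓
- T = 2π√(L/g): LHS [T], RHS [T] → correct ✓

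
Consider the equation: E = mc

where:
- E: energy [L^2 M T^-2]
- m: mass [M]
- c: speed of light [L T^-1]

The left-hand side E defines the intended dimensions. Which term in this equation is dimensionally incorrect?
The right-hand side term mc

E has dimensions [L^2 M T^-2], but mc has dimensions [L M T^-1], so the term mc is dimensionally wrong for E.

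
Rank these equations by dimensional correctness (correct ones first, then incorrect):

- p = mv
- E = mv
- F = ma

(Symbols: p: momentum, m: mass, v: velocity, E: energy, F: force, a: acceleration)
Dimensionally correct: p = mv, F = ma
Dimensionally incorrect: E = mv
Ordered (correct first, then incorrect): p = mv, F = ma, E = mv

- p = mv: LHS [L M T^-1], RHS [L M T^-1] → correct ✓
- E = mv: LHS [L^2 M T^-2], RHS [L M T^-1] → incorrect ✗
- F = ma: LHS [L M T^-2], RHS [L M T^-2] → correct ✓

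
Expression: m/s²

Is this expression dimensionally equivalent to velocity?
No

The expression m/s² has dimensions [L T^-2], but velocity has dimensions [L T^-1].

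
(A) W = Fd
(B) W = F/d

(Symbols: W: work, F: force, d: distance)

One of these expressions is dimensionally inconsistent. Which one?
(B)

(A) W = Fd: LHS [L^2 M T^-2], RHS [L^2 M T^-2] ✓
(B) W = F/d: LHS [L^2 M T^-2], RHS [M T^-2] ✗

Expression (B) W = F/d is dimensionally incorrect.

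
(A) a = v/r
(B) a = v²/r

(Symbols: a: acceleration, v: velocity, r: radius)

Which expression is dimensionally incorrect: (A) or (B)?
(A)

(A) a = v/r: LHS [L T^-2], RHS [T^-1] ✗
(B) a = v²/r: LHS [L T^-2], RHS [L T^-2] ✓

Expression (A) a = v/r is dimensionally incorrect.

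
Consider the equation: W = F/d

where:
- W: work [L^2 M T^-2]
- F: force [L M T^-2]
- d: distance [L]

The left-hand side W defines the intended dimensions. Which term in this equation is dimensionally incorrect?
The right-hand side term F/d

W has dimensions [L^2 M T^-2], but F/d has dimensions [M T^-2], so the term F/d is dimensionally wrong for W.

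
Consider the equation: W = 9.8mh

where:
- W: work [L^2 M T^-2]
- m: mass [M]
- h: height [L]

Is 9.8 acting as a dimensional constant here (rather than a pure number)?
Yes

W has dimensions [L^2 M T^-2], while mh alone has dimensions [L M]. For the equation to balance, the factor 9.8 must carry dimensions [L T^-2] — it is a dimensional constant (a numerical value of a physical quantity with its units suppressed), not a pure number.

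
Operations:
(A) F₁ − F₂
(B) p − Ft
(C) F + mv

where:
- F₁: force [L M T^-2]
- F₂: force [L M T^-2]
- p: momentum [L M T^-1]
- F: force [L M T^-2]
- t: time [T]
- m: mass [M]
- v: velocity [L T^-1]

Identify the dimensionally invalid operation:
(C) F + mv

(A) F₁ − F₂: F₁ [L M T^-2] and F₂ [L M T^-2] — same dimensions ✓
(B) p − Ft: p [L M T^-1] and Ft [L M T^-1] — same dimensions ✓
(C) F + mv: F [L M T^-2] and mv [L M T^-1] — different dimensions cannot be added/subtracted ✗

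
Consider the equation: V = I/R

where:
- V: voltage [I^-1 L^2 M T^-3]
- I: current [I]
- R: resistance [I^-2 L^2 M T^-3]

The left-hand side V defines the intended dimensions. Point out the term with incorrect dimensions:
The right-hand side term I/R

V has dimensions [I^-1 L^2 M T^-3], but I/R has dimensions [I^3 L^-2 M^-1 T^3], so the term I/R is dimensionally wrong for V.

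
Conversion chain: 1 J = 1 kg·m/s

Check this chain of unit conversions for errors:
The chain is incorrect (it contains an error).

Incorrect: Joule is kg·m²/s², not kg·m/s (that is momentum)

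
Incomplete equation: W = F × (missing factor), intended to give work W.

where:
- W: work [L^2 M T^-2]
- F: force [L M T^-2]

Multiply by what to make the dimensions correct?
d (distance), dimensions [L]

W has dimensions [L^2 M T^-2] and F has dimensions [L M T^-2].
The missing factor must have dimensions [L^2 M T^-2] / [L M T^-2] = [L], i.e. distance (d).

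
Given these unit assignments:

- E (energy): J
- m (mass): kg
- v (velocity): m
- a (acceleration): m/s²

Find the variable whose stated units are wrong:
v

The variable v (velocity) should have units m/s, not m.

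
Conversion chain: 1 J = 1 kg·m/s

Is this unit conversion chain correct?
The chain is incorrect (it contains an error).

Incorrect: Joule is kg·m²/s², not kg·m/s (that is momentum)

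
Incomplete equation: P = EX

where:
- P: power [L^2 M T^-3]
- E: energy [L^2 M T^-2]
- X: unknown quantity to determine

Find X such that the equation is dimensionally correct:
X = f (inverse time / frequency (1/t)), dimensions [T^-1]

P has dimensions [L^2 M T^-3]; the rest of the RHS (E) has dimensions [L^2 M T^-2].
So X must have dimensions [T^-1] — X = f (inverse time / frequency (1/t)).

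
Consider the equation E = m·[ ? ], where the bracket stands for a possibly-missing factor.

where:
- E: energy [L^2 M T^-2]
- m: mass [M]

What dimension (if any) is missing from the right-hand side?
[L^2 T^-2] — velocity squared (e.g. v²)

E has dimensions [L^2 M T^-2]; m has dimensions [M].
The bracketed factor must supply [L^2 M T^-2] / [M] = [L^2 T^-2].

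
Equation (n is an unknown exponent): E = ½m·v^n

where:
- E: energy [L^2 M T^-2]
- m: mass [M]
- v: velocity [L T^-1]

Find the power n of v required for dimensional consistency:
n = 2

E has dimensions [L^2 M T^-2]; v has dimensions [L T^-1].
The rest of the RHS has dimensions [M], so v^n must supply [L^2 T^-2].
With n = 2: ½m·v^2 has dimensions [L^2 M T^-2], matching the LHS ✓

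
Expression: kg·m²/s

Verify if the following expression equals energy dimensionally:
No

The expression kg·m²/s has dimensions [L^2 M T^-1], but energy has dimensions [L^2 M T^-2].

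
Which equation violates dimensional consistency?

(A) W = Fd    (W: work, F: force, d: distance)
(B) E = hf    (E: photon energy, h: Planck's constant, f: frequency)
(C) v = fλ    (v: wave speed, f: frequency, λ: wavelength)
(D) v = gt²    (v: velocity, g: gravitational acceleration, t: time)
(D) v = gt²

The equation (D) v = gt² is dimensionally incorrect.

LHS (v): [L T^-1]
RHS (gt²): [L] ✗

The dimensions do not match. The other three equations balance.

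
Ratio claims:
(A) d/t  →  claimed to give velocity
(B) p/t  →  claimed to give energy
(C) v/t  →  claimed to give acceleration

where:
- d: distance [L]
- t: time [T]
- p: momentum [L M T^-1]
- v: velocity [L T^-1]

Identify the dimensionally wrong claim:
(B) p/t does not give energy

(A) d/t: [L T^-1] = velocity [L T^-1] ✓
(B) p/t: [L M T^-2] ≠ energy [L^2 M T^-2] ✗
(C) v/t: [L T^-2] = acceleration [L T^-2] ✓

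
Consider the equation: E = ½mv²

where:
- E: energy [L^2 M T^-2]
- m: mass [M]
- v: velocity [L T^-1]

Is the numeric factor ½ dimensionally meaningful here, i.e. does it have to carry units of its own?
No

E has dimensions [L^2 M T^-2] and mv² already has dimensions [L^2 M T^-2], so the equation balances without ½ contributing any dimensions. ½ is a pure (dimensionless) number; changing or removing it would not affect dimensional consistency.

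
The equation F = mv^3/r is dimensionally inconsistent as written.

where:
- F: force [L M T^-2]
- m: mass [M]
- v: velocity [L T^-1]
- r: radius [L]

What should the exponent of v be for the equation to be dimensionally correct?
The exponent of v should be 2: F = mv^2/r

The LHS F has dimensions [L M T^-2]; v has dimensions [L T^-1].
As written, the RHS mv^3/r (exponent 3 on v) has dimensions [L^2 M T^-3], which does not match.
With exponent 2, the RHS mv^2/r has dimensions [L M T^-2], matching the LHS.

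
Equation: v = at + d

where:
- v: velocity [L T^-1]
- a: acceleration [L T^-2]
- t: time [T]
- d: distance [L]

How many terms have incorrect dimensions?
1

LHS v: [L T^-1]
- at: [L T^-1] ✓
- d: [L] ✗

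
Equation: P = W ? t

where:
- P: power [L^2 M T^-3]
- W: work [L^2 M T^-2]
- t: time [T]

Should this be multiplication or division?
division (÷): P = W ÷ t

P [L^2 M T^-3]; W [L^2 M T^-2]; t [T].
W × t → [L^2 M T^-1] ✗
W ÷ t → [L^2 M T^-3] ✓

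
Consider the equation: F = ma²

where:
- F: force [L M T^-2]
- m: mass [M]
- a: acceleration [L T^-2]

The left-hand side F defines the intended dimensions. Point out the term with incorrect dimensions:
The right-hand side term ma²

F has dimensions [L M T^-2], but ma² has dimensions [L^2 M T^-4], so the term ma² is dimensionally wrong for F.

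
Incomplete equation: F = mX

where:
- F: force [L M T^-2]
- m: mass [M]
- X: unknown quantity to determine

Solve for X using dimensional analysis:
X = a (acceleration), dimensions [L T^-2]

F has dimensions [L M T^-2]; the rest of the RHS (m) has dimensions [M].
So X must have dimensions [L T^-2] — X = a (acceleration).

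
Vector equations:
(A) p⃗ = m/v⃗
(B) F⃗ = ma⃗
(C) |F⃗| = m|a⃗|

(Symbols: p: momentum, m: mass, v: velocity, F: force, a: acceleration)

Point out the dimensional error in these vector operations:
(A) p⃗ = m/v⃗

(A) p⃗ = m/v⃗: LHS [L M T^-1], RHS [L^-1 M T] ✗ — momentum is mass times velocity; should be mv⃗ (and division by a vector is undefined)
(B) F⃗ = ma⃗: LHS [L M T^-2], RHS [L M T^-2] ✓ — Force and acceleration are vectors, mass is a scalar
(C) |F⃗| = m|a⃗|: LHS [L M T^-2], RHS [L M T^-2] ✓ — magnitudes of vectors are scalars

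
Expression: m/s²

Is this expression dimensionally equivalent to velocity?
No

The expression m/s² has dimensions [L T^-2], but velocity has dimensions [L T^-1].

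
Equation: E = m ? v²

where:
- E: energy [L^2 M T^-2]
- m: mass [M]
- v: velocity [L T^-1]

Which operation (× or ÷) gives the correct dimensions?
multiplication (×): E = m × v²

E [L^2 M T^-2]; m [M]; v² [L^2 T^-2].
m × v² → [L^2 M T^-2] ✓
m ÷ v² → [L^-2 M T^2] ✗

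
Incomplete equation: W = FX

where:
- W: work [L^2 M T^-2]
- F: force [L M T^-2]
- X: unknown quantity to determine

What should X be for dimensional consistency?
X = d (distance), dimensions [L]

W has dimensions [L^2 M T^-2]; the rest of the RHS (F) has dimensions [L M T^-2].
So X must have dimensions [L] — X = d (distance).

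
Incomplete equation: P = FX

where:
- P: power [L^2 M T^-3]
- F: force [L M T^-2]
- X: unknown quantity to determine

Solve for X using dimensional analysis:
X = v (velocity), dimensions [L T^-1]

P has dimensions [L^2 M T^-3]; the rest of the RHS (F) has dimensions [L M T^-2].
So X must have dimensions [L T^-1] — X = v (velocity).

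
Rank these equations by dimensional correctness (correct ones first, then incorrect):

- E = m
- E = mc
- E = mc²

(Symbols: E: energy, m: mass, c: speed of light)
Dimensionally correct: E = mc²
Dimensionally incorrect: E = m, E = mc
Ordered (correct first, then incorrect): E = mc², E = m, E = mc

- E = m: LHS [L^2 M T^-2], RHS [M] → incorrect ✗
- E = mc: LHS [L^2 M T^-2], RHS [L M T^-1] → incorrect ✗
- E = mc²: LHS [L^2 M T^-2], RHS [L^2 M T^-2] → correct ✓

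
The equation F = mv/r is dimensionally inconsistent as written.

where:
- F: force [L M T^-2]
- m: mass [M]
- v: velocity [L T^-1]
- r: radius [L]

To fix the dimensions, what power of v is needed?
The exponent of v should be 2: F = mv^2/r

The LHS F has dimensions [L M T^-2]; v has dimensions [L T^-1].
As written, the RHS mv/r (exponent 1 on v) has dimensions [M T^-1], which does not match.
With exponent 2, the RHS mv^2/r has dimensions [L M T^-2], matching the LHS.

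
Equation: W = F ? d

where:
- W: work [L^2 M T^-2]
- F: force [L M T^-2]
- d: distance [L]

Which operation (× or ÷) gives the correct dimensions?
multiplication (×): W = F × d

W [L^2 M T^-2]; F [L M T^-2]; d [L].
F × d → [L^2 M T^-2] ✓
F ÷ d → [M T^-2] ✗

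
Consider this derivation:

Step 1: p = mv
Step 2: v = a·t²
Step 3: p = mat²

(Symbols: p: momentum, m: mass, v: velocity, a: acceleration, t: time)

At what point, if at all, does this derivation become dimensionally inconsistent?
Step 2

Step 1: p = mv → LHS [L M T^-1], RHS [L M T^-1] ✓
Step 2: v = a·t² → LHS [L T^-1], RHS [L] ✗

The first dimensional inconsistency appears in step 2: v = a·t²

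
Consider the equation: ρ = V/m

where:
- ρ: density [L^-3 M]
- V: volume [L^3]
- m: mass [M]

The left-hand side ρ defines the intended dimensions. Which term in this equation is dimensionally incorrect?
The right-hand side term V/m

ρ has dimensions [L^-3 M], but V/m has dimensions [L^3 M^-1], so the term V/m is dimensionally wrong for ρ.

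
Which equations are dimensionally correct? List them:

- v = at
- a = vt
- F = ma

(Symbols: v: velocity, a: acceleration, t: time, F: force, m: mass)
Dimensionally correct: v = at, F = ma
Dimensionally incorrect: a = vt
Ordered (correct first, then incorrect): v = at, F = ma, a = vt

- v = at: LHS [L T^-1], RHS [L T^-1] → correct ✓
- a = vt: LHS [L T^-2], RHS [L] → incorrect ✗
- F = ma: LHS [L M T^-2], RHS [L M T^-2] → correct ✓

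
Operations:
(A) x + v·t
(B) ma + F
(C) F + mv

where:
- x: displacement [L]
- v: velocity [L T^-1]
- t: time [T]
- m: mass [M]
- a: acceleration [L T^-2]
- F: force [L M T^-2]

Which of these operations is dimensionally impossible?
(C) F + mv

(A) x + v·t: x [L] and v·t [L] — same dimensions ✓
(B) ma + F: ma [L M T^-2] and F [L M T^-2] — same dimensions ✓
(C) F + mv: F [L M T^-2] and mv [L M T^-1] — different dimensions cannot be added/subtracted ✗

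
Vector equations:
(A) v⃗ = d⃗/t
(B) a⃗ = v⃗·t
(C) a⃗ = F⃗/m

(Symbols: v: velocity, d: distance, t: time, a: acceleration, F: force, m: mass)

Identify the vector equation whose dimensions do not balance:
(B) a⃗ = v⃗·t

(A) v⃗ = d⃗/t: LHS [L T^-1], RHS [L T^-1] ✓ — displacement (vector) divided by time (scalar)
(B) a⃗ = v⃗·t: LHS [L T^-2], RHS [L] ✗ — acceleration is velocity per time; should be v⃗/t
(C) a⃗ = F⃗/m: LHS [L T^-2], RHS [L T^-2] ✓ — force (vector) divided by mass (scalar)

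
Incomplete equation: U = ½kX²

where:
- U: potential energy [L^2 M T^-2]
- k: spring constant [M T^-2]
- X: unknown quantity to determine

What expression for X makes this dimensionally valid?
X = x (displacement), dimensions [L]

U has dimensions [L^2 M T^-2]; the rest of the RHS (½k) has dimensions [M T^-2].
So X² must have dimensions [L^2], i.e. X has dimensions [L] — X = x (displacement).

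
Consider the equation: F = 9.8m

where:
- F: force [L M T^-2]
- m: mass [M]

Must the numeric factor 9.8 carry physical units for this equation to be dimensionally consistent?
Yes

F has dimensions [L M T^-2], while m alone has dimensions [M]. For the equation to balance, the factor 9.8 must carry dimensions [L T^-2] — it is a dimensional constant (a numerical value of a physical quantity with its units suppressed), not a pure number.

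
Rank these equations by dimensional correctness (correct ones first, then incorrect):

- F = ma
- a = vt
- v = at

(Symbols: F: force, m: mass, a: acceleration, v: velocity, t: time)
Dimensionally correct: F = ma, v = at
Dimensionally incorrect: a = vt
Ordered (correct first, then incorrect): F = ma, v = at, a = vt

- F = ma: LHS [L M T^-2], RHS [L M T^-2] → correct ✓
- a = vt: LHS [L T^-2], RHS [L] → incorrect ✗
- v = at: LHS [L T^-1], RHS [L T^-1] → correct ✓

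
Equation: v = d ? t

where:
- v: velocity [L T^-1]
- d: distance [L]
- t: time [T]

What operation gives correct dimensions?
division (÷): v = d ÷ t

v [L T^-1]; d [L]; t [T].
d × t → [L T] ✗
d ÷ t → [L T^-1] ✓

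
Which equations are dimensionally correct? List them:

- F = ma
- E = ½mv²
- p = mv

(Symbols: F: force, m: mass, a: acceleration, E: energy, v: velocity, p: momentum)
Dimensionally correct: F = ma, E = ½mv², p = mv
Dimensionally incorrect: none
Ordered (correct first, then incorrect): F = ma, E = ½mv², p = mv

- F = ma: LHS [L M T^-2], RHS [L M T^-2] → correct ✓
- E = ½mv²: LHS [L^2 M T^-2], RHS [L^2 M T^-2] → correct ✓
- p = mv: LHS [L M T^-1], RHS [L M T^-1] → correct ✓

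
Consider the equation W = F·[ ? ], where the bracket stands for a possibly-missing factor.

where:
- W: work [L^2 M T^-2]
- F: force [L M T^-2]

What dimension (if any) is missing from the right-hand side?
[L] — length (e.g. a distance d)

W has dimensions [L^2 M T^-2]; F has dimensions [L M T^-2].
The bracketed factor must supply [L^2 M T^-2] / [L M T^-2] = [L].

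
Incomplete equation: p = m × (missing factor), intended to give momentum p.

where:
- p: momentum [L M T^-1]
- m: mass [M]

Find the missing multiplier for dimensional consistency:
v (velocity), dimensions [L T^-1]

p has dimensions [L M T^-1] and m has dimensions [M].
The missing factor must have dimensions [L M T^-1] / [M] = [L T^-1], i.e. velocity (v).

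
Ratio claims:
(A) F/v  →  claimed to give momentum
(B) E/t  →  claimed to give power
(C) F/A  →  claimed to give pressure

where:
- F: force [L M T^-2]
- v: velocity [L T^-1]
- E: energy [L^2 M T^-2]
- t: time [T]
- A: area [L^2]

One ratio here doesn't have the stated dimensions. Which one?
(A) F/v does not give momentum

(A) F/v: [M T^-1] ≠ momentum [L M T^-1] ✗
(B) E/t: [L^2 M T^-3] = power [L^2 M T^-3] ✓
(C) F/A: [L^-1 M T^-2] = pressure [L^-1 M T^-2] ✓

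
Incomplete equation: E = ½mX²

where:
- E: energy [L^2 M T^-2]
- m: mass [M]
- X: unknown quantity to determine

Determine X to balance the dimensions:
X = v (velocity), dimensions [L T^-1]

E has dimensions [L^2 M T^-2]; the rest of the RHS (½m) has dimensions [M].
So X² must have dimensions [L^2 T^-2], i.e. X has dimensions [L T^-1] — X = v (velocity).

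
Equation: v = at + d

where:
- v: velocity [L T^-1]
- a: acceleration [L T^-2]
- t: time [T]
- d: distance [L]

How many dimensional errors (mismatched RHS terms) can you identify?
1

LHS v: [L T^-1]
- at: [L T^-1] ✓
- d: [L] ✗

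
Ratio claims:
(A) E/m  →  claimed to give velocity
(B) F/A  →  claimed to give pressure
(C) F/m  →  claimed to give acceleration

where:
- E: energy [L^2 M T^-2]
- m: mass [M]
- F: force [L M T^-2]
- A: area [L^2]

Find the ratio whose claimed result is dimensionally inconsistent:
(A) E/m does not give velocity

(A) E/m: [L^2 T^-2] ≠ velocity [L T^-1] ✗
(B) F/A: [L^-1 M T^-2] = pressure [L^-1 M T^-2] ✓
(C) F/m: [L T^-2] = acceleration [L T^-2] ✓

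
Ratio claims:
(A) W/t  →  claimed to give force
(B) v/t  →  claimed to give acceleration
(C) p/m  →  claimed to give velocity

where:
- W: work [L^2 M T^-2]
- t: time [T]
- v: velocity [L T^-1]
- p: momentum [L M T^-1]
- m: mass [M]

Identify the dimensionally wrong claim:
(A) W/t does not give force

(A) W/t: [L^2 M T^-3] ≠ force [L M T^-2] ✗
(B) v/t: [L T^-2] = acceleration [L T^-2] ✓
(C) p/m: [L T^-1] = velocity [L T^-1] ✓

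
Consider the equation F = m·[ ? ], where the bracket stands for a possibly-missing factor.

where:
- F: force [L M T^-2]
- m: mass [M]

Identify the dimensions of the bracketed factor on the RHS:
[L T^-2] — acceleration (e.g. a)

F has dimensions [L M T^-2]; m has dimensions [M].
The bracketed factor must supply [L M T^-2] / [M] = [L T^-2].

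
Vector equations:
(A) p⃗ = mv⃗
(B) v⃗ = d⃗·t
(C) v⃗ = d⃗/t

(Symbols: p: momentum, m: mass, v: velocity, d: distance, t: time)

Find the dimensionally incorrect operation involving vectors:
(B) v⃗ = d⃗·t

(A) p⃗ = mv⃗: LHS [L M T^-1], RHS [L M T^-1] ✓ — mass (scalar) times velocity (vector)
(B) v⃗ = d⃗·t: LHS [L T^-1], RHS [L T] ✗ — velocity is displacement per time; should be d⃗/t
(C) v⃗ = d⃗/t: LHS [L T^-1], RHS [L T^-1] ✓ — displacement (vector) divided by time (scalar)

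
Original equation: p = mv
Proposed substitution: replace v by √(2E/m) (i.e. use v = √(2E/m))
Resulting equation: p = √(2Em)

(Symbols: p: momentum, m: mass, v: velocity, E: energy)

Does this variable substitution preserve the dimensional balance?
Yes

[v] = [L T^-1] and [√(2E/m)] = [L T^-1]. These match, so the substitution replaces a quantity by one of the same dimensions and the result p = √(2Em) has LHS [L M T^-1] vs RHS [L M T^-1] — still consistent.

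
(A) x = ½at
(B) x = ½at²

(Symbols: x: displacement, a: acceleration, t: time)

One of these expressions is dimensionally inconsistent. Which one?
(A)

(A) x = ½at: LHS [L], RHS [L T^-1] ✗
(B) x = ½at²: LHS [L], RHS [L] ✓

Expression (A) x = ½at is dimensionally incorrect.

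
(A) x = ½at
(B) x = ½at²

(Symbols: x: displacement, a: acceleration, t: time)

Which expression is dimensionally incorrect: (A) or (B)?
(A)

(A) x = ½at: LHS [L], RHS [L T^-1] ✗
(B) x = ½at²: LHS [L], RHS [L] ✓

Expression (A) x = ½at is dimensionally incorrect.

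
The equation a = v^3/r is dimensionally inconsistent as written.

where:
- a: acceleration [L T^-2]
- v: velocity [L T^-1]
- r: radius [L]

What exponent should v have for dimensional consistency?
The exponent of v should be 2: a = v^2/r

The LHS a has dimensions [L T^-2]; v has dimensions [L T^-1].
As written, the RHS v^3/r (exponent 3 on v) has dimensions [L^2 T^-3], which does not match.
With exponent 2, the RHS v^2/r has dimensions [L T^-2], matching the LHS.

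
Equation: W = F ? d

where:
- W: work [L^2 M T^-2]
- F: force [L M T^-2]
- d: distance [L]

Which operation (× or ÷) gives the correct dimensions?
multiplication (×): W = F × d

W [L^2 M T^-2]; F [L M T^-2]; d [L].
F × d → [L^2 M T^-2] ✓
F ÷ d → [M T^-2] ✗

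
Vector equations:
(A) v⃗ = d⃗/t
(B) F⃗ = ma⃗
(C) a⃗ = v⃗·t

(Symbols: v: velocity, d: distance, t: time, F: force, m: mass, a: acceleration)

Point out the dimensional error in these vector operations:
(C) a⃗ = v⃗·t

(A) v⃗ = d⃗/t: LHS [L T^-1], RHS [L T^-1] ✓ — displacement (vector) divided by time (scalar)
(B) F⃗ = ma⃗: LHS [L M T^-2], RHS [L M T^-2] ✓ — Force and acceleration are vectors, mass is a scalar
(C) a⃗ = v⃗·t: LHS [L T^-2], RHS [L] ✗ — acceleration is velocity per time; should be v⃗/t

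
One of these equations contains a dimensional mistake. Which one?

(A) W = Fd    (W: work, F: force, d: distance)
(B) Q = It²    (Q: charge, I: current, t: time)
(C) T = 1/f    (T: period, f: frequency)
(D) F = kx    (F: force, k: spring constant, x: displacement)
(B) Q = It²

The equation (B) Q = It² is dimensionally incorrect.

LHS (Q): [I T]
RHS (It²): [I T^2] ✗

The dimensions do not match. The other three equations balance.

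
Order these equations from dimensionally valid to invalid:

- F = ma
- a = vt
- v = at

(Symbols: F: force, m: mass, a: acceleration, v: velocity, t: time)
Dimensionally correct: F = ma, v = at
Dimensionally incorrect: a = vt
Ordered (correct first, then incorrect): F = ma, v = at, a = vt

- F = ma: LHS [L M T^-2], RHS [L M T^-2] → correct ✓
- a = vt: LHS [L T^-2], RHS [L] → incorrect ✗
- v = at: LHS [L T^-1], RHS [L T^-1] → correct ✓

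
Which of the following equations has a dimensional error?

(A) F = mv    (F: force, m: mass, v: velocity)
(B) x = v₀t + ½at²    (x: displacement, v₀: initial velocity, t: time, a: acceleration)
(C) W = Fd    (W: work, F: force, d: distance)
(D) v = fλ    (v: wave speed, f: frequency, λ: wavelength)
(A) F = mv

The equation (A) F = mv is dimensionally incorrect.

LHS (F): [L M T^-2]
RHS (mv): [L M T^-1] ✗

The dimensions do not match. The other three equations balance.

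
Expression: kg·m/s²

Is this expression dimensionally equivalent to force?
Yes

The expression kg·m/s² has dimensions [L M T^-2], which is exactly force [L M T^-2].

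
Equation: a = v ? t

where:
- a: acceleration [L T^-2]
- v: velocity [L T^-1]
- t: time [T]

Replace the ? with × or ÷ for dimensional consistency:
division (÷): a = v ÷ t

a [L T^-2]; v [L T^-1]; t [T].
v × t → [L] ✗
v ÷ t → [L T^-2] ✓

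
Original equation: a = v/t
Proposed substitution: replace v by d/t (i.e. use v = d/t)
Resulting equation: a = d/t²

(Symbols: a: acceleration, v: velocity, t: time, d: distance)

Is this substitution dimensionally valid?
Yes

[v] = [L T^-1] and [d/t] = [L T^-1]. These match, so the substitution replaces a quantity by one of the same dimensions and the result a = d/t² has LHS [L T^-2] vs RHS [L T^-2] — still consistent.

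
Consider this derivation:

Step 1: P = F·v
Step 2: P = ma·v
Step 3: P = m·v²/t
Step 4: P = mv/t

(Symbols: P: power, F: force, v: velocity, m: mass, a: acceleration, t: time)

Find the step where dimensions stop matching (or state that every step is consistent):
Step 4

Step 1: P = F·v → LHS [L^2 M T^-3], RHS [L^2 M T^-3] ✓
Step 2: P = ma·v → LHS [L^2 M T^-3], RHS [L^2 M T^-3] ✓
Step 3: P = m·v²/t → LHS [L^2 M T^-3], RHS [L^2 M T^-3] ✓
Step 4: P = mv/t → LHS [L^2 M T^-3], RHS [L M T^-2] ✗

The first dimensional inconsistency appears in step 4: P = mv/t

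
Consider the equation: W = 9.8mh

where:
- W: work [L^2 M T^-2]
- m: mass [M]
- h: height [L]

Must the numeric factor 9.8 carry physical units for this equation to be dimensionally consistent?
Yes

W has dimensions [L^2 M T^-2], while mh alone has dimensions [L M]. For the equation to balance, the factor 9.8 must carry dimensions [L T^-2] — it is a dimensional constant (a numerical value of a physical quantity with its units suppressed), not a pure number.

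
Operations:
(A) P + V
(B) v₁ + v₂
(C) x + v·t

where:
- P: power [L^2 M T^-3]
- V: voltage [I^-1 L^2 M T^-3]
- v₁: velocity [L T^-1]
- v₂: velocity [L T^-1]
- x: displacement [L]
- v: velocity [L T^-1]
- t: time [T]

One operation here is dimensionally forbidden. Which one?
(A) P + V

(A) P + V: P [L^2 M T^-3] and V [I^-1 L^2 M T^-3] — different dimensions cannot be added/subtracted ✗
(B) v₁ + v₂: v₁ [L T^-1] and v₂ [L T^-1] — same dimensions ✓
(C) x + v·t: x [L] and v·t [L] — same dimensions ✓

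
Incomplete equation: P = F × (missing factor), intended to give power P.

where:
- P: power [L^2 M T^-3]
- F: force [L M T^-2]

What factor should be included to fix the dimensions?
v (velocity), dimensions [L T^-1]

P has dimensions [L^2 M T^-3] and F has dimensions [L M T^-2].
The missing factor must have dimensions [L^2 M T^-3] / [L M T^-2] = [L T^-1], i.e. velocity (v).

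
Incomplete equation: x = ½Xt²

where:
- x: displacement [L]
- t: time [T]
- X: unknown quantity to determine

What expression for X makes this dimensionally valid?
X = a (acceleration), dimensions [L T^-2]

x has dimensions [L]; the rest of the RHS (½ t²) has dimensions [T^2].
So X must have dimensions [L T^-2] — X = a (acceleration).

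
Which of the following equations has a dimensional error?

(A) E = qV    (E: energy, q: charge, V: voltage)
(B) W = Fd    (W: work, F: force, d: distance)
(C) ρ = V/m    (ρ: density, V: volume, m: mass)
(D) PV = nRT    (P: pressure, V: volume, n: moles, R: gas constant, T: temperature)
(C) ρ = V/m

The equation (C) ρ = V/m is dimensionally incorrect.

LHS (ρ): [L^-3 M]
RHS (V/m): [L^3 M^-1] ✗

The dimensions do not match. The other three equations balance.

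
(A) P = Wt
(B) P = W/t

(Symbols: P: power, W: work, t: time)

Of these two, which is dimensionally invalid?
(A)

(A) P = Wt: LHS [L^2 M T^-3], RHS [L^2 M T^-1] ✗
(B) P = W/t: LHS [L^2 M T^-3], RHS [L^2 M T^-3] ✓

Expression (A) P = Wt is dimensionally incorrect.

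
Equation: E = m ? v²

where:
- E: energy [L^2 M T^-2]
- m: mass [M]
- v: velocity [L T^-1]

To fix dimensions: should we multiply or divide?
multiplication (×): E = m × v²

E [L^2 M T^-2]; m [M]; v² [L^2 T^-2].
m × v² → [L^2 M T^-2] ✓
m ÷ v² → [L^-2 M T^2] ✗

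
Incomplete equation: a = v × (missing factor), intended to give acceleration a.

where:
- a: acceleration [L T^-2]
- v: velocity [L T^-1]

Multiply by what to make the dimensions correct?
1/t (inverse time), dimensions [T^-1]

a has dimensions [L T^-2] and v has dimensions [L T^-1].
The missing factor must have dimensions [L T^-2] / [L T^-1] = [T^-1], i.e. inverse time (1/t).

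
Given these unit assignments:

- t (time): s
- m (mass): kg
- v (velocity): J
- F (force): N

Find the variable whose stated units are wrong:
v

The variable v (velocity) should have units m/s, not J.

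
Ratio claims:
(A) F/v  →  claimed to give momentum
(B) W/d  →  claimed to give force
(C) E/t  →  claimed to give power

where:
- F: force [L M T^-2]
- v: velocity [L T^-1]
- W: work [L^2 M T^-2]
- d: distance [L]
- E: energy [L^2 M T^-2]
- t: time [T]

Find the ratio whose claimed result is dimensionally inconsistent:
(A) F/v does not give momentum

(A) F/v: [M T^-1] ≠ momentum [L M T^-1] ✗
(B) W/d: [L M T^-2] = force [L M T^-2] ✓
(C) E/t: [L^2 M T^-3] = power [L^2 M T^-3] ✓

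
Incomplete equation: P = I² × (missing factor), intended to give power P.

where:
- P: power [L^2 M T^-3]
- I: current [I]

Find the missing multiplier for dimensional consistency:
R (resistance), dimensions [I^-2 L^2 M T^-3]

P has dimensions [L^2 M T^-3] and I² has dimensions [I^2].
The missing factor must have dimensions [L^2 M T^-3] / [I^2] = [I^-2 L^2 M T^-3], i.e. resistance (R).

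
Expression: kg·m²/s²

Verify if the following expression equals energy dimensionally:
Yes

The expression kg·m²/s² has dimensions [L^2 M T^-2], which is exactly energy [L^2 M T^-2].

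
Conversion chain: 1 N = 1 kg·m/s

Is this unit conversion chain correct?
The chain is incorrect (it contains an error).

Incorrect: Newton is kg·m/s², not kg·m/s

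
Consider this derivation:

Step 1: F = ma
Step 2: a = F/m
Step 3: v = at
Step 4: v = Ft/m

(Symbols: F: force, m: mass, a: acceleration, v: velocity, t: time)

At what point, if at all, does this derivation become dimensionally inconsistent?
No step introduces an error — all steps are dimensionally consistent.

Step 1: F = ma → LHS [L M T^-2], RHS [L M T^-2] ✓
Step 2: a = F/m → LHS [L T^-2], RHS [L T^-2] ✓
Step 3: v = at → LHS [L T^-1], RHS [L T^-1] ✓
Step 4: v = Ft/m → LHS [L T^-1], RHS [L T^-1] ✓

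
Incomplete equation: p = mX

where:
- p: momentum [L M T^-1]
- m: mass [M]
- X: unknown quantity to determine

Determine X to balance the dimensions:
X = v (velocity), dimensions [L T^-1]

p has dimensions [L M T^-1]; the rest of the RHS (m) has dimensions [M].
So X must have dimensions [L T^-1] — X = v (velocity).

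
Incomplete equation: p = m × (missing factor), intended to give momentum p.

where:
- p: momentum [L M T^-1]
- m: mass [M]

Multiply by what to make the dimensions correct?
v (velocity), dimensions [L T^-1]

p has dimensions [L M T^-1] and m has dimensions [M].
The missing factor must have dimensions [L M T^-1] / [M] = [L T^-1], i.e. velocity (v).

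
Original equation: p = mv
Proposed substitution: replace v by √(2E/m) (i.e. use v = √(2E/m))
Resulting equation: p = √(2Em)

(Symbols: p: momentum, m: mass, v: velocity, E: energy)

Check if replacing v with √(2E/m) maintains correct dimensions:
Yes

[v] = [L T^-1] and [√(2E/m)] = [L T^-1]. These match, so the substitution replaces a quantity by one of the same dimensions and the result p = √(2Em) has LHS [L M T^-1] vs RHS [L M T^-1] — still consistent.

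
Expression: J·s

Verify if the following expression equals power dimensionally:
No

The expression J·s has dimensions [L^2 M T^-1], but power has dimensions [L^2 M T^-3].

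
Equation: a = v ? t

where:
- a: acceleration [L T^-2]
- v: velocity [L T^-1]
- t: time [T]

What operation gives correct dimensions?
division (÷): a = v ÷ t

a [L T^-2]; v [L T^-1]; t [T].
v × t → [L] ✗
v ÷ t → [L T^-2] ✓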